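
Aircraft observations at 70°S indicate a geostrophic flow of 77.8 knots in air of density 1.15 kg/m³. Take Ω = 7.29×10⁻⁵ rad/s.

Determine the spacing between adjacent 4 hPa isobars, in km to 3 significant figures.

63.4 km

Coriolis parameter at 70°S:
f = 2Ω sin φ = 2 × 7.29×10⁻⁵ × sin 70° = 1.37×10⁻⁴ s⁻¹
Wind speed in SI: 77.8 knots = 40.0 m/s
Geostrophic balance rearranged: |∂P/∂n| = f ρ V_g
|∂P/∂n| = 1.37×10⁻⁴ × 1.15 × 40.0 = 6.31×10⁻³ Pa/m
Isobar spacing: Δn = ΔP/|∂P/∂n| = 400 Pa / 6.31×10⁻³ Pa/m = 63431 m ≈ 63.4 km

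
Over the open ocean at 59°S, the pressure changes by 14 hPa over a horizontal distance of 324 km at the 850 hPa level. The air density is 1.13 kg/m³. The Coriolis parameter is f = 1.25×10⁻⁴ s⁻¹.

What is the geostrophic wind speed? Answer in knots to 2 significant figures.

59 knots

Pressure gradient: |∂P/∂n| = 1400 Pa / 324000 m = 4.32×10⁻³ Pa/m
Geostrophic balance (pressure-gradient force = Coriolis force):
V_g = (1/(fρ)) |∂P/∂n| = 4.32×10⁻³ / (1.25×10⁻⁴ × 1.13) = 30.6 m/s
Converting: 30.6 m/s × 1.944 = 59 knots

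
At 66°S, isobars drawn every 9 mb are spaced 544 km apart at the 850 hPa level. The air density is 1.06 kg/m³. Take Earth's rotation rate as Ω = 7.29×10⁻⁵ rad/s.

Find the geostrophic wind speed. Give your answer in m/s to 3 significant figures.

11.7 m/s

Coriolis parameter at 66°S:
f = 2Ω sin φ = 2 × 7.29×10⁻⁵ × sin 66° = 1.33×10⁻⁴ s⁻¹
Pressure gradient: |∂P/∂n| = 900 Pa / 544000 m = 1.65×10⁻³ Pa/m
Geostrophic balance (pressure-gradient force = Coriolis force):
V_g = (1/(fρ)) |∂P/∂n| = 1.65×10⁻³ / (1.33×10⁻⁴ × 1.06) = 11.7 m/s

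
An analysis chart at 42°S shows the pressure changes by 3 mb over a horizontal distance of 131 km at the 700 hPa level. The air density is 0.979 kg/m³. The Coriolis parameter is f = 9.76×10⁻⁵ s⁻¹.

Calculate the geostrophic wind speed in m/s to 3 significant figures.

24.0 m/s

Pressure gradient: |∂P/∂n| = 300 Pa / 131000 m = 2.29×10⁻³ Pa/m
Geostrophic balance (pressure-gradient force = Coriolis force):
V_g = (1/(fρ)) |∂P/∂n| = 2.29×10⁻³ / (9.76×10⁻⁵ × 0.979) = 24.0 m/s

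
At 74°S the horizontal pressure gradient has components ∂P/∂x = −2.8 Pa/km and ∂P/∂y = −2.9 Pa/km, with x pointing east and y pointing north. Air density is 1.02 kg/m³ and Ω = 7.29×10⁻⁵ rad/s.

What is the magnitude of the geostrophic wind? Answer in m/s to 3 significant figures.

28.2 m/s

Coriolis parameter at 74°S:
f = 2Ω sin φ = 2 × 7.29×10⁻⁵ × sin 74° = 1.40×10⁻⁴ s⁻¹
In the Southern Hemisphere f is negative: f = −1.40×10⁻⁴ s⁻¹.
Component geostrophic relations (x east, y north):
u_g = −(1/(fρ)) ∂P/∂y,  v_g = (1/(fρ)) ∂P/∂x
u_g = −(−2.9×10⁻³)/(−1.40×10⁻⁴ × 1.02) = −20.3 m/s;  v_g = (−2.8×10⁻³)/(−1.40×10⁻⁴ × 1.02) = 19.6 m/s
|V_g| = √(u_g² + v_g²) = 28.2 m/s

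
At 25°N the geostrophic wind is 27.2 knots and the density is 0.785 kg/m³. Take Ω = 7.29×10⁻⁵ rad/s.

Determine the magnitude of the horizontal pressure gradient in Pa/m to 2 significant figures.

Coriolis parameter at 25°N:
f = 2Ω sin φ = 2 × 7.29×10⁻⁵ × sin 25° = 6.16×10⁻⁵ s⁻¹
Wind speed in SI: 27.2 knots = 14.0 m/s
Geostrophic balance rearranged: |∂P/∂n| = f ρ V_g
|∂P/∂n| = 6.16×10⁻⁵ × 0.785 × 14.0 = 6.77×10⁻⁴ Pa/m

6.8×10⁻⁴ Pa/m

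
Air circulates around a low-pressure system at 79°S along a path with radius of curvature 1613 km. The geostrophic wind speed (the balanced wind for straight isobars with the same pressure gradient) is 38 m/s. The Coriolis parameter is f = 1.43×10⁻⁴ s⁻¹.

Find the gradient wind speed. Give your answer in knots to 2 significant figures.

Around a low, centrifugal force acts outward with Coriolis, so pressure-gradient force balances both:
(1/ρ)|∂P/∂n| = fV + V²/R  →  V² + fR·V − fR·V_g = 0
With fR = 1.43×10⁻⁴ × 1613×10³ m = 231 m/s:
V = [−fR + √((fR)² + 4 fR V_g)]/2 = [−231 + √(231² + 4×231×38)]/2 = 33.2 m/s
Subgeostrophic (V < V_g = 38 m/s), as expected around a low.
Converting: 33.2 m/s × 1.944 = 65 knots

65 knots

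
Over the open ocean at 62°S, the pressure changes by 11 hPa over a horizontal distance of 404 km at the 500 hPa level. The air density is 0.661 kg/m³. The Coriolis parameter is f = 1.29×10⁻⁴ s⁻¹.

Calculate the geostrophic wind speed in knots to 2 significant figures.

Pressure gradient: |∂P/∂n| = 1100 Pa / 404000 m = 2.72×10⁻³ Pa/m
Geostrophic balance (pressure-gradient force = Coriolis force):
V_g = (1/(fρ)) |∂P/∂n| = 2.72×10⁻³ / (1.29×10⁻⁴ × 0.661) = 31.9 m/s
Converting: 31.9 m/s × 1.944 = 62 knots

62 knots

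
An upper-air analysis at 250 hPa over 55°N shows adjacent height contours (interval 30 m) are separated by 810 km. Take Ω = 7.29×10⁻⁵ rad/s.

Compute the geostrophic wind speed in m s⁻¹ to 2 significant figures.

3.0 m s⁻¹

Coriolis parameter at 55°N:
f = 2Ω sin φ = 2 × 7.29×10⁻⁵ × sin 55° = 1.19×10⁻⁴ s⁻¹
Height gradient: |∂Z/∂n| = 30 m / 810000 m = 3.70×10⁻⁵
On a pressure surface, geostrophic balance gives V_g = (g/f)|∂Z/∂n|:
V_g = 9.81 × 3.70×10⁻⁵ / 1.19×10⁻⁴ = 3.04 m/s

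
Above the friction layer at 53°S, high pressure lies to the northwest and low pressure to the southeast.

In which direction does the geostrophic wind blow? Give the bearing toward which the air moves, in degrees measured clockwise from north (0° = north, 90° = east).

045°

The pressure-gradient force points toward the southeast (bearing 135°).
Geostrophic balance: in the Southern Hemisphere the Coriolis force deflects motion to the left, so the geostrophic wind blows 90° to the left of the pressure-gradient force (low pressure on the right).
Rotating 135° by 90° counterclockwise gives 045° — the wind blows toward the northeast.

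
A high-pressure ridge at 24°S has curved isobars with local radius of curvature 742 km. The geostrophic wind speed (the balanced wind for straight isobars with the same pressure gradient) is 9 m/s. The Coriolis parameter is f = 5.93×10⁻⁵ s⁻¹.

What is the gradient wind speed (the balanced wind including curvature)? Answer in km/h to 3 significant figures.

45.4 km/h

Around a high, pressure-gradient force acts outward with centrifugal, so Coriolis balances both:
fV = (1/ρ)|∂P/∂n| + V²/R  →  V² − fR·V + fR·V_g = 0
With fR = 5.93×10⁻⁵ × 742×10³ m = 44.0 m/s:
V = [fR − √((fR)² − 4 fR V_g)]/2 = [44.0 − √(44.0² − 4×44.0×9)]/2 = 12.6 m/s
Supergeostrophic (V > V_g = 9 m/s), as expected around a high.
Converting: 12.6 m/s × 3.6 = 45.4 km/h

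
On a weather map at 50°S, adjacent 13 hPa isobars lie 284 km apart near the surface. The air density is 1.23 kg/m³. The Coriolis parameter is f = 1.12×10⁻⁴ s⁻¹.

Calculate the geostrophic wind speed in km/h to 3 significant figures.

120 km/h

Pressure gradient: |∂P/∂n| = 1300 Pa / 284000 m = 4.58×10⁻³ Pa/m
Geostrophic balance (pressure-gradient force = Coriolis force):
V_g = (1/(fρ)) |∂P/∂n| = 4.58×10⁻³ / (1.12×10⁻⁴ × 1.23) = 33.2 m/s
Converting: 33.2 m/s × 3.6 = 120 km/h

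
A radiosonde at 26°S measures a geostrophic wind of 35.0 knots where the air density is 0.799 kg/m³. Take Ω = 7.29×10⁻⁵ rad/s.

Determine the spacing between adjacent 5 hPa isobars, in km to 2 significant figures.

540 km

Coriolis parameter at 26°S:
f = 2Ω sin φ = 2 × 7.29×10⁻⁵ × sin 26° = 6.39×10⁻⁵ s⁻¹
Wind speed in SI: 35.0 knots = 18.0 m/s
Geostrophic balance rearranged: |∂P/∂n| = f ρ V_g
|∂P/∂n| = 6.39×10⁻⁵ × 0.799 × 18.0 = 9.20×10⁻⁴ Pa/m
Isobar spacing: Δn = ΔP/|∂P/∂n| = 500 Pa / 9.20×10⁻⁴ Pa/m = 543773 m ≈ 540 km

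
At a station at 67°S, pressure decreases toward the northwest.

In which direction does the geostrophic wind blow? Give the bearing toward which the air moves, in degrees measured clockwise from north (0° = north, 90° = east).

The pressure-gradient force points toward the northwest (bearing 315°).
Geostrophic balance: in the Southern Hemisphere the Coriolis force deflects motion to the left, so the geostrophic wind blows 90° to the left of the pressure-gradient force (low pressure on the right).
Rotating 315° by 90° counterclockwise gives 225° — the wind blows toward the southwest.

225°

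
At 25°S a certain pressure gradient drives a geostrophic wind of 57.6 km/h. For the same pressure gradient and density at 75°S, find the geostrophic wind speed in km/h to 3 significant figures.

With the same pressure gradient and density, V_g ∝ 1/f ∝ 1/sin φ.
V₂ = V₁ · sin φ₁ / sin φ₂ = 57.6 × sin 25° / sin 75°
V₂ = 57.6 × 0.4226/0.9659 = 25.2 km/h

25.2 km/h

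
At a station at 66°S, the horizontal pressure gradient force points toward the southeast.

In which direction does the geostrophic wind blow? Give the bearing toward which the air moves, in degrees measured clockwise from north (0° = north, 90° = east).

The pressure-gradient force points toward the southeast (bearing 135°).
Geostrophic balance: in the Southern Hemisphere the Coriolis force deflects motion to the left, so the geostrophic wind blows 90° to the left of the pressure-gradient force (low pressure on the right).
Rotating 135° by 90° counterclockwise gives 045° — the wind blows toward the northeast.

045°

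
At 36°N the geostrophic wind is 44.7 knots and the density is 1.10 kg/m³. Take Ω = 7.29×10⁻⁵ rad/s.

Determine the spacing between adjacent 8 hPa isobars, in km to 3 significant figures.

Coriolis parameter at 36°N:
f = 2Ω sin φ = 2 × 7.29×10⁻⁵ × sin 36° = 8.57×10⁻⁵ s⁻¹
Wind speed in SI: 44.7 knots = 23.0 m/s
Geostrophic balance rearranged: |∂P/∂n| = f ρ V_g
|∂P/∂n| = 8.57×10⁻⁵ × 1.10 × 23.0 = 2.17×10⁻³ Pa/m
Isobar spacing: Δn = ΔP/|∂P/∂n| = 800 Pa / 2.17×10⁻³ Pa/m = 369042 m ≈ 369 km

369 km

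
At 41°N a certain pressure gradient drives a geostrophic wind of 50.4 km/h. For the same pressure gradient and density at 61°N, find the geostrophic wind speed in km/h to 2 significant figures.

38 km/h

With the same pressure gradient and density, V_g ∝ 1/f ∝ 1/sin φ.
V₂ = V₁ · sin φ₁ / sin φ₂ = 50.4 × sin 41° / sin 61°
V₂ = 50.4 × 0.6561/0.8746 = 38 km/h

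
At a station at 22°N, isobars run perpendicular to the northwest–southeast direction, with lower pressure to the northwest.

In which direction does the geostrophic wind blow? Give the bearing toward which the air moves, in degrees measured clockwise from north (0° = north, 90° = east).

The pressure-gradient force points toward the northwest (bearing 315°).
Geostrophic balance: in the Northern Hemisphere the Coriolis force deflects motion to the right, so the geostrophic wind blows 90° to the right of the pressure-gradient force (low pressure on the left).
Rotating 315° by 90° clockwise gives 045° — the wind blows toward the northeast.

045°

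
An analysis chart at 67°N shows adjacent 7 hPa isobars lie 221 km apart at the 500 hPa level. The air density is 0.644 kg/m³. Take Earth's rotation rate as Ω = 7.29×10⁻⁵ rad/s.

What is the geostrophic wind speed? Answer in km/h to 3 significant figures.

Coriolis parameter at 67°N:
f = 2Ω sin φ = 2 × 7.29×10⁻⁵ × sin 67° = 1.34×10⁻⁴ s⁻¹
Pressure gradient: |∂P/∂n| = 700 Pa / 221000 m = 3.17×10⁻³ Pa/m
Geostrophic balance (pressure-gradient force = Coriolis force):
V_g = (1/(fρ)) |∂P/∂n| = 3.17×10⁻³ / (1.34×10⁻⁴ × 0.644) = 36.6 m/s
Converting: 36.6 m/s × 3.6 = 132 km/h

132 km/h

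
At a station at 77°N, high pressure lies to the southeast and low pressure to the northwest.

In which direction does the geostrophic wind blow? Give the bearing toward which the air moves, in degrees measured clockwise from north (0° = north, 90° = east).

045°

The pressure-gradient force points toward the northwest (bearing 315°).
Geostrophic balance: in the Northern Hemisphere the Coriolis force deflects motion to the right, so the geostrophic wind blows 90° to the right of the pressure-gradient force (low pressure on the left).
Rotating 315° by 90° clockwise gives 045° — the wind blows toward the northeast.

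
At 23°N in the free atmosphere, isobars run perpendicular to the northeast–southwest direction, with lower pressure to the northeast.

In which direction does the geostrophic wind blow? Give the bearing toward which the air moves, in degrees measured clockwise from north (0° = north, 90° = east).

135°

The pressure-gradient force points toward the northeast (bearing 045°).
Geostrophic balance: in the Northern Hemisphere the Coriolis force deflects motion to the right, so the geostrophic wind blows 90° to the right of the pressure-gradient force (low pressure on the left).
Rotating 045° by 90° clockwise gives 135° — the wind blows toward the southeast.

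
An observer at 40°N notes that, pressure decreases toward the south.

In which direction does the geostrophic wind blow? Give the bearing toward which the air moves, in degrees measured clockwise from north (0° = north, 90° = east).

270°

The pressure-gradient force points toward the south (bearing 180°).
Geostrophic balance: in the Northern Hemisphere the Coriolis force deflects motion to the right, so the geostrophic wind blows 90° to the right of the pressure-gradient force (low pressure on the left).
Rotating 180° by 90° clockwise gives 270° — the wind blows toward the west.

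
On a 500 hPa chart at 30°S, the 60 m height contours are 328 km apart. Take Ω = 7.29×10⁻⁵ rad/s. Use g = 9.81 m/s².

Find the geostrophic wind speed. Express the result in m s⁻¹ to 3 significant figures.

24.6 m s⁻¹

Coriolis parameter at 30°S:
f = 2Ω sin φ = 2 × 7.29×10⁻⁵ × sin 30° = 7.29×10⁻⁵ s⁻¹
Height gradient: |∂Z/∂n| = 60 m / 328000 m = 1.83×10⁻⁴
On a pressure surface, geostrophic balance gives V_g = (g/f)|∂Z/∂n|:
V_g = 9.81 × 1.83×10⁻⁴ / 7.29×10⁻⁵ = 24.6 m/s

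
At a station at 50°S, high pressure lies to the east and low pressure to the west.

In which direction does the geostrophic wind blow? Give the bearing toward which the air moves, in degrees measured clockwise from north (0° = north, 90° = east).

180°

The pressure-gradient force points toward the west (bearing 270°).
Geostrophic balance: in the Southern Hemisphere the Coriolis force deflects motion to the left, so the geostrophic wind blows 90° to the left of the pressure-gradient force (low pressure on the right).
Rotating 270° by 90° counterclockwise gives 180° — the wind blows toward the south.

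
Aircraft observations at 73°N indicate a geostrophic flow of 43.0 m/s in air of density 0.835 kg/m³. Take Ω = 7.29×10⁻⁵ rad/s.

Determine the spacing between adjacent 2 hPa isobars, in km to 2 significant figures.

Coriolis parameter at 73°N:
f = 2Ω sin φ = 2 × 7.29×10⁻⁵ × sin 73° = 1.39×10⁻⁴ s⁻¹
Geostrophic balance rearranged: |∂P/∂n| = f ρ V_g
|∂P/∂n| = 1.39×10⁻⁴ × 0.835 × 43.0 = 5.01×10⁻³ Pa/m
Isobar spacing: Δn = ΔP/|∂P/∂n| = 200 Pa / 5.01×10⁻³ Pa/m = 39950 m ≈ 40 km

40 km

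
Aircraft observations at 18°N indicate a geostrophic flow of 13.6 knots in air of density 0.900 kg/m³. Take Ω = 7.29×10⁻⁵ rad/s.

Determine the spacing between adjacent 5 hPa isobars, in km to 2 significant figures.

Coriolis parameter at 18°N:
f = 2Ω sin φ = 2 × 7.29×10⁻⁵ × sin 18° = 4.51×10⁻⁵ s⁻¹
Wind speed in SI: 13.6 knots = 7.00 m/s
Geostrophic balance rearranged: |∂P/∂n| = f ρ V_g
|∂P/∂n| = 4.51×10⁻⁵ × 0.900 × 7.00 = 2.84×10⁻⁴ Pa/m
Isobar spacing: Δn = ΔP/|∂P/∂n| = 500 Pa / 2.84×10⁻⁴ Pa/m = 1762425 m ≈ 1800 km

1800 km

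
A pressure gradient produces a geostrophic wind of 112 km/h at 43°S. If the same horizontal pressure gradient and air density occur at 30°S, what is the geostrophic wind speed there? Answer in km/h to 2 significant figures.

With the same pressure gradient and density, V_g ∝ 1/f ∝ 1/sin φ.
V₂ = V₁ · sin φ₁ / sin φ₂ = 112 × sin 43° / sin 30°
V₂ = 112 × 0.6820/0.5000 = 150 km/h

150 km/h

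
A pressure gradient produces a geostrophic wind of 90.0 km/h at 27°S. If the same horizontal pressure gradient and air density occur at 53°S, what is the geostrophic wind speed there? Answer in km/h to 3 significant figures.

With the same pressure gradient and density, V_g ∝ 1/f ∝ 1/sin φ.
V₂ = V₁ · sin φ₁ / sin φ₂ = 90.0 × sin 27° / sin 53°
V₂ = 90.0 × 0.4540/0.7986 = 51.2 km/h

51.2 km/h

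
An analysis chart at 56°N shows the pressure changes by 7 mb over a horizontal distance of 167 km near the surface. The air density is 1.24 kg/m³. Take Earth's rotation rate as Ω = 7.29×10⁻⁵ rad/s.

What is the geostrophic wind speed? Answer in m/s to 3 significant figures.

Coriolis parameter at 56°N:
f = 2Ω sin φ = 2 × 7.29×10⁻⁵ × sin 56° = 1.21×10⁻⁴ s⁻¹
Pressure gradient: |∂P/∂n| = 700 Pa / 167000 m = 4.19×10⁻³ Pa/m
Geostrophic balance (pressure-gradient force = Coriolis force):
V_g = (1/(fρ)) |∂P/∂n| = 4.19×10⁻³ / (1.21×10⁻⁴ × 1.24) = 28.0 m/s

28.0 m/s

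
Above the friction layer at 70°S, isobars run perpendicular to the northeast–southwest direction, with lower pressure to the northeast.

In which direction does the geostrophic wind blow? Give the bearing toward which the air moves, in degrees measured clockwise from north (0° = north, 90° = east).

315°

The pressure-gradient force points toward the northeast (bearing 045°).
Geostrophic balance: in the Southern Hemisphere the Coriolis force deflects motion to the left, so the geostrophic wind blows 90° to the left of the pressure-gradient force (low pressure on the right).
Rotating 045° by 90° counterclockwise gives 315° — the wind blows toward the northwest.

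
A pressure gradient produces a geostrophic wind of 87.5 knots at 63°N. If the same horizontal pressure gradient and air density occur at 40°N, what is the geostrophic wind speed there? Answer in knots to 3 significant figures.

121 knots

With the same pressure gradient and density, V_g ∝ 1/f ∝ 1/sin φ.
V₂ = V₁ · sin φ₁ / sin φ₂ = 87.5 × sin 63° / sin 40°
V₂ = 87.5 × 0.8910/0.6428 = 121 knots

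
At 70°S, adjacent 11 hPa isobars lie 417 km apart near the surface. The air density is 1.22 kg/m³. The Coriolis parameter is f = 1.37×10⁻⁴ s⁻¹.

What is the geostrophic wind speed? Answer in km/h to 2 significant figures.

Pressure gradient: |∂P/∂n| = 1100 Pa / 417000 m = 2.64×10⁻³ Pa/m
Geostrophic balance (pressure-gradient force = Coriolis force):
V_g = (1/(fρ)) |∂P/∂n| = 2.64×10⁻³ / (1.37×10⁻⁴ × 1.22) = 15.8 m/s
Converting: 15.8 m/s × 3.6 = 57 km/h

57 km/h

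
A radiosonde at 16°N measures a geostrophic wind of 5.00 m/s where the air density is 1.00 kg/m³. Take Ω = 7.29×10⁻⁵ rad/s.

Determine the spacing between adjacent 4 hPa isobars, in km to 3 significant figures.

Coriolis parameter at 16°N:
f = 2Ω sin φ = 2 × 7.29×10⁻⁵ × sin 16° = 4.02×10⁻⁵ s⁻¹
Geostrophic balance rearranged: |∂P/∂n| = f ρ V_g
|∂P/∂n| = 4.02×10⁻⁵ × 1.00 × 5.00 = 2.01×10⁻⁴ Pa/m
Isobar spacing: Δn = ΔP/|∂P/∂n| = 400 Pa / 2.01×10⁻⁴ Pa/m = 1990648 m ≈ 1990 km

1990 km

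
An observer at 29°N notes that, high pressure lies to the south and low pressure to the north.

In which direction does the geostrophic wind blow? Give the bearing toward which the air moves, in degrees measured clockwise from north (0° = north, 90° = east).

The pressure-gradient force points toward the north (bearing 000°).
Geostrophic balance: in the Northern Hemisphere the Coriolis force deflects motion to the right, so the geostrophic wind blows 90° to the right of the pressure-gradient force (low pressure on the left).
Rotating 000° by 90° clockwise gives 090° — the wind blows toward the east.

090°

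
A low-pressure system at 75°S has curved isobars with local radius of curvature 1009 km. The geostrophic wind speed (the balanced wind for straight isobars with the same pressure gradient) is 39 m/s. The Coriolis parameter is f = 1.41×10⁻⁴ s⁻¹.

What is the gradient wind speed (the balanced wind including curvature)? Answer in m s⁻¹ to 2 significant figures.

Around a low, centrifugal force acts outward with Coriolis, so pressure-gradient force balances both:
(1/ρ)|∂P/∂n| = fV + V²/R  →  V² + fR·V − fR·V_g = 0
With fR = 1.41×10⁻⁴ × 1009×10³ m = 142 m/s:
V = [−fR + √((fR)² + 4 fR V_g)]/2 = [−142 + √(142² + 4×142×39)]/2 = 31.9 m/s
Subgeostrophic (V < V_g = 39 m/s), as expected around a low.

32 m s⁻¹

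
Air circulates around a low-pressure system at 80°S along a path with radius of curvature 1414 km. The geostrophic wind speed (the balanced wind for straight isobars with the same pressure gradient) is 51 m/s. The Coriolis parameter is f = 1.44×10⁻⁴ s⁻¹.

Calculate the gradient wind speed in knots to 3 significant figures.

82.1 knots

Around a low, centrifugal force acts outward with Coriolis, so pressure-gradient force balances both:
(1/ρ)|∂P/∂n| = fV + V²/R  →  V² + fR·V − fR·V_g = 0
With fR = 1.44×10⁻⁴ × 1414×10³ m = 204 m/s:
V = [−fR + √((fR)² + 4 fR V_g)]/2 = [−204 + √(204² + 4×204×51)]/2 = 42.2 m/s
Subgeostrophic (V < V_g = 51 m/s), as expected around a low.
Converting: 42.2 m/s × 1.944 = 82.1 knots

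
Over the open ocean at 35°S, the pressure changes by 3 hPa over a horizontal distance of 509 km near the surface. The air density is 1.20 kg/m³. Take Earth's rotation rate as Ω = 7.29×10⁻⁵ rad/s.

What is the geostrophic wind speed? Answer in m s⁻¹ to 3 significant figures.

5.87 m s⁻¹

Coriolis parameter at 35°S:
f = 2Ω sin φ = 2 × 7.29×10⁻⁵ × sin 35° = 8.36×10⁻⁵ s⁻¹
Pressure gradient: |∂P/∂n| = 300 Pa / 509000 m = 5.89×10⁻⁴ Pa/m
Geostrophic balance (pressure-gradient force = Coriolis force):
V_g = (1/(fρ)) |∂P/∂n| = 5.89×10⁻⁴ / (8.36×10⁻⁵ × 1.20) = 5.87 m/s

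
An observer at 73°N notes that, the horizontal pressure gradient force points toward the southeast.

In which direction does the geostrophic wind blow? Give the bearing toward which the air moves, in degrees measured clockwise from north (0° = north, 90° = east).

225°

The pressure-gradient force points toward the southeast (bearing 135°).
Geostrophic balance: in the Northern Hemisphere the Coriolis force deflects motion to the right, so the geostrophic wind blows 90° to the right of the pressure-gradient force (low pressure on the left).
Rotating 135° by 90° clockwise gives 225° — the wind blows toward the southwest.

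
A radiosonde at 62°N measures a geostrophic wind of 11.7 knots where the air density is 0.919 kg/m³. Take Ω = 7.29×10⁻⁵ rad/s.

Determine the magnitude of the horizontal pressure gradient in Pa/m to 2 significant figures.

Coriolis parameter at 62°N:
f = 2Ω sin φ = 2 × 7.29×10⁻⁵ × sin 62° = 1.29×10⁻⁴ s⁻¹
Wind speed in SI: 11.7 knots = 6.02 m/s
Geostrophic balance rearranged: |∂P/∂n| = f ρ V_g
|∂P/∂n| = 1.29×10⁻⁴ × 0.919 × 6.02 = 7.12×10⁻⁴ Pa/m

7.1×10⁻⁴ Pa/m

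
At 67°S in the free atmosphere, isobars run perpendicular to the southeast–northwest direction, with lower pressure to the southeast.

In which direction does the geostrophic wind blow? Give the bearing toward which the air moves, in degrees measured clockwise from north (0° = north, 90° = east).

The pressure-gradient force points toward the southeast (bearing 135°).
Geostrophic balance: in the Southern Hemisphere the Coriolis force deflects motion to the left, so the geostrophic wind blows 90° to the left of the pressure-gradient force (low pressure on the right).
Rotating 135° by 90° counterclockwise gives 045° — the wind blows toward the northeast.

045°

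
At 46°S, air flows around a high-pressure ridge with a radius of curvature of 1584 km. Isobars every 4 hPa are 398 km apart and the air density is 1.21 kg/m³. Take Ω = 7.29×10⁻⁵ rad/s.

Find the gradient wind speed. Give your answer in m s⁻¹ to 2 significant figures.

8.3 m s⁻¹

Coriolis parameter at 46°S:
f = 2Ω sin φ = 2 × 7.29×10⁻⁵ × sin 46° = 1.05×10⁻⁴ s⁻¹
Pressure gradient: |∂P/∂n| = 400 Pa / 398000 m = 1.01×10⁻³ Pa/m
Geostrophic speed: V_g = |∂P/∂n|/(fρ) = 1.01×10⁻³/(1.05×10⁻⁴ × 1.21) = 7.92 m/s
Around a high, pressure-gradient force acts outward with centrifugal, so Coriolis balances both:
fV = (1/ρ)|∂P/∂n| + V²/R  →  V² − fR·V + fR·V_g = 0
With fR = 1.05×10⁻⁴ × 1584×10³ m = 166 m/s:
V = [fR − √((fR)² − 4 fR V_g)]/2 = [166 − √(166² − 4×166×7.92)]/2 = 8.34 m/s
Supergeostrophic (V > V_g = 7.92 m/s), as expected around a high.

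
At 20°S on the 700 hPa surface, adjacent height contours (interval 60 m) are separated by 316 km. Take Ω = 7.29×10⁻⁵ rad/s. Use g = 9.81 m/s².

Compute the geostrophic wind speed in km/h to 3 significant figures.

134 km/h

Coriolis parameter at 20°S:
f = 2Ω sin φ = 2 × 7.29×10⁻⁵ × sin 20° = 4.99×10⁻⁵ s⁻¹
Height gradient: |∂Z/∂n| = 60 m / 316000 m = 1.90×10⁻⁴
On a pressure surface, geostrophic balance gives V_g = (g/f)|∂Z/∂n|:
V_g = 9.81 × 1.90×10⁻⁴ / 4.99×10⁻⁵ = 37.4 m/s
Converting: 37.4 m/s × 3.6 = 134 km/h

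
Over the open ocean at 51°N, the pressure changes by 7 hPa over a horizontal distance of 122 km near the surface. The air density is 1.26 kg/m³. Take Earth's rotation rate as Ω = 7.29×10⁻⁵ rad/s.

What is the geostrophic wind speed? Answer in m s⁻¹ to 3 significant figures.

40.2 m s⁻¹

Coriolis parameter at 51°N:
f = 2Ω sin φ = 2 × 7.29×10⁻⁵ × sin 51° = 1.13×10⁻⁴ s⁻¹
Pressure gradient: |∂P/∂n| = 700 Pa / 122000 m = 5.74×10⁻³ Pa/m
Geostrophic balance (pressure-gradient force = Coriolis force):
V_g = (1/(fρ)) |∂P/∂n| = 5.74×10⁻³ / (1.13×10⁻⁴ × 1.26) = 40.2 m/s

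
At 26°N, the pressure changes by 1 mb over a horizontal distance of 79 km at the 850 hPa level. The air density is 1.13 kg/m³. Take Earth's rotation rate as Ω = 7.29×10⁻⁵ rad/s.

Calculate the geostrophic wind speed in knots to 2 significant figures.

34 knots

Coriolis parameter at 26°N:
f = 2Ω sin φ = 2 × 7.29×10⁻⁵ × sin 26° = 6.39×10⁻⁵ s⁻¹
Pressure gradient: |∂P/∂n| = 100 Pa / 79000 m = 1.27×10⁻³ Pa/m
Geostrophic balance (pressure-gradient force = Coriolis force):
V_g = (1/(fρ)) |∂P/∂n| = 1.27×10⁻³ / (6.39×10⁻⁵ × 1.13) = 17.5 m/s
Converting: 17.5 m/s × 1.944 = 34 knots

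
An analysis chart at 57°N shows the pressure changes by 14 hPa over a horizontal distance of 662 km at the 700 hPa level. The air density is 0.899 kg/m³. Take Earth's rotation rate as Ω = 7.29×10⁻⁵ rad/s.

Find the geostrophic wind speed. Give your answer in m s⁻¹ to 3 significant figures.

Coriolis parameter at 57°N:
f = 2Ω sin φ = 2 × 7.29×10⁻⁵ × sin 57° = 1.22×10⁻⁴ s⁻¹
Pressure gradient: |∂P/∂n| = 1400 Pa / 662000 m = 2.11×10⁻³ Pa/m
Geostrophic balance (pressure-gradient force = Coriolis force):
V_g = (1/(fρ)) |∂P/∂n| = 2.11×10⁻³ / (1.22×10⁻⁴ × 0.899) = 19.2 m/s

19.2 m s⁻¹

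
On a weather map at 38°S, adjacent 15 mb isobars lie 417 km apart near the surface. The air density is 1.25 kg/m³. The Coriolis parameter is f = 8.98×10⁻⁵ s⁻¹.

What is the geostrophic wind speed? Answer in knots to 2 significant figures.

62 knots

Pressure gradient: |∂P/∂n| = 1500 Pa / 417000 m = 3.60×10⁻³ Pa/m
Geostrophic balance (pressure-gradient force = Coriolis force):
V_g = (1/(fρ)) |∂P/∂n| = 3.60×10⁻³ / (8.98×10⁻⁵ × 1.25) = 32.0 m/s
Converting: 32.0 m/s × 1.944 = 62 knots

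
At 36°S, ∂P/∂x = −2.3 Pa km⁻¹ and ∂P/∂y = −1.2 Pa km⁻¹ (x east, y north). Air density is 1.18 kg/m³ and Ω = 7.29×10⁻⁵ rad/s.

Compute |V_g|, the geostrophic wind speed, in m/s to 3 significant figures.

25.7 m/s

Coriolis parameter at 36°S:
f = 2Ω sin φ = 2 × 7.29×10⁻⁵ × sin 36° = 8.57×10⁻⁵ s⁻¹
In the Southern Hemisphere f is negative: f = −8.57×10⁻⁵ s⁻¹.
Component geostrophic relations (x east, y north):
u_g = −(1/(fρ)) ∂P/∂y,  v_g = (1/(fρ)) ∂P/∂x
u_g = −(−1.2×10⁻³)/(−8.57×10⁻⁵ × 1.18) = −11.9 m/s;  v_g = (−2.3×10⁻³)/(−8.57×10⁻⁵ × 1.18) = 22.7 m/s
|V_g| = √(u_g² + v_g²) = 25.7 m/s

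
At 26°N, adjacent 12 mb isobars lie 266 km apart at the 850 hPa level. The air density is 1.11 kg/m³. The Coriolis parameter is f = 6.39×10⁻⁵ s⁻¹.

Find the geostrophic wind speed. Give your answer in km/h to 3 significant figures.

Pressure gradient: |∂P/∂n| = 1200 Pa / 266000 m = 4.51×10⁻³ Pa/m
Geostrophic balance (pressure-gradient force = Coriolis force):
V_g = (1/(fρ)) |∂P/∂n| = 4.51×10⁻³ / (6.39×10⁻⁵ × 1.11) = 63.6 m/s
Converting: 63.6 m/s × 3.6 = 229 km/h

229 km/h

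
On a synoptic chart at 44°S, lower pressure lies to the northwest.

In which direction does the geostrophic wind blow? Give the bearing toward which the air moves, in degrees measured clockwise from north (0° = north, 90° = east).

225°

The pressure-gradient force points toward the northwest (bearing 315°).
Geostrophic balance: in the Southern Hemisphere the Coriolis force deflects motion to the left, so the geostrophic wind blows 90° to the left of the pressure-gradient force (low pressure on the right).
Rotating 315° by 90° counterclockwise gives 225° — the wind blows toward the southwest.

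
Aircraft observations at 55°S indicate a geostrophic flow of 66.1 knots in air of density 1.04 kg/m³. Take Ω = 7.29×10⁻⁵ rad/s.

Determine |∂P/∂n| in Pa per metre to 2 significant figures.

4.2×10⁻³ Pa/m

Coriolis parameter at 55°S:
f = 2Ω sin φ = 2 × 7.29×10⁻⁵ × sin 55° = 1.19×10⁻⁴ s⁻¹
Wind speed in SI: 66.1 knots = 34.0 m/s
Geostrophic balance rearranged: |∂P/∂n| = f ρ V_g
|∂P/∂n| = 1.19×10⁻⁴ × 1.04 × 34.0 = 4.22×10⁻³ Pa/m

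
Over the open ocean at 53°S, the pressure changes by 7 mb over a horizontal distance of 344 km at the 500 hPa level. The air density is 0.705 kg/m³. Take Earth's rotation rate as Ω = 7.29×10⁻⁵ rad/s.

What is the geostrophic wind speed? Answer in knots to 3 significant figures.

Coriolis parameter at 53°S:
f = 2Ω sin φ = 2 × 7.29×10⁻⁵ × sin 53° = 1.16×10⁻⁴ s⁻¹
Pressure gradient: |∂P/∂n| = 700 Pa / 344000 m = 2.03×10⁻³ Pa/m
Geostrophic balance (pressure-gradient force = Coriolis force):
V_g = (1/(fρ)) |∂P/∂n| = 2.03×10⁻³ / (1.16×10⁻⁴ × 0.705) = 24.8 m/s
Converting: 24.8 m/s × 1.944 = 48.2 knots

48.2 knots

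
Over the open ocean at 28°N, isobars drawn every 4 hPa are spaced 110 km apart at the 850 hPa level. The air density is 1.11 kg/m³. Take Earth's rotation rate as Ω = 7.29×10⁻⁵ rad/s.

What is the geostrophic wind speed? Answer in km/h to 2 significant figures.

170 km/h

Coriolis parameter at 28°N:
f = 2Ω sin φ = 2 × 7.29×10⁻⁵ × sin 28° = 6.84×10⁻⁵ s⁻¹
Pressure gradient: |∂P/∂n| = 400 Pa / 110000 m = 3.64×10⁻³ Pa/m
Geostrophic balance (pressure-gradient force = Coriolis force):
V_g = (1/(fρ)) |∂P/∂n| = 3.64×10⁻³ / (6.84×10⁻⁵ × 1.11) = 47.9 m/s
Converting: 47.9 m/s × 3.6 = 170 km/h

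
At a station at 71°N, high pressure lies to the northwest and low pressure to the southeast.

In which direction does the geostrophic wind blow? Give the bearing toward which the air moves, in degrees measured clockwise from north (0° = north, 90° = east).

The pressure-gradient force points toward the southeast (bearing 135°).
Geostrophic balance: in the Northern Hemisphere the Coriolis force deflects motion to the right, so the geostrophic wind blows 90° to the right of the pressure-gradient force (low pressure on the left).
Rotating 135° by 90° clockwise gives 225° — the wind blows toward the southwest.

225°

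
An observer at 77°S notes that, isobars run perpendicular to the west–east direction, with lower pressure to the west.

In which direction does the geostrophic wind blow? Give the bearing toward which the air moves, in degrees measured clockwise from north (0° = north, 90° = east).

180°

The pressure-gradient force points toward the west (bearing 270°).
Geostrophic balance: in the Southern Hemisphere the Coriolis force deflects motion to the left, so the geostrophic wind blows 90° to the left of the pressure-gradient force (low pressure on the right).
Rotating 270° by 90° counterclockwise gives 180° — the wind blows toward the south.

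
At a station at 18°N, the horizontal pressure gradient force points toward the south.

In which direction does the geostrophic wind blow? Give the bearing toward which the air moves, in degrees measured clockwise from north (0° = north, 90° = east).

The pressure-gradient force points toward the south (bearing 180°).
Geostrophic balance: in the Northern Hemisphere the Coriolis force deflects motion to the right, so the geostrophic wind blows 90° to the right of the pressure-gradient force (low pressure on the left).
Rotating 180° by 90° clockwise gives 270° — the wind blows toward the west.

270°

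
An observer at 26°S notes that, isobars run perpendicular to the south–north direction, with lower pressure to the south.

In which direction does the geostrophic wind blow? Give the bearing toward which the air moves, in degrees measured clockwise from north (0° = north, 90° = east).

The pressure-gradient force points toward the south (bearing 180°).
Geostrophic balance: in the Southern Hemisphere the Coriolis force deflects motion to the left, so the geostrophic wind blows 90° to the left of the pressure-gradient force (low pressure on the right).
Rotating 180° by 90° counterclockwise gives 090° — the wind blows toward the east.

090°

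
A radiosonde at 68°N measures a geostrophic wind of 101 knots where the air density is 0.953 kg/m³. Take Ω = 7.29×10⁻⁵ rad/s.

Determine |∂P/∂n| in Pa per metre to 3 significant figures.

Coriolis parameter at 68°N:
f = 2Ω sin φ = 2 × 7.29×10⁻⁵ × sin 68° = 1.35×10⁻⁴ s⁻¹
Wind speed in SI: 101 knots = 52.0 m/s
Geostrophic balance rearranged: |∂P/∂n| = f ρ V_g
|∂P/∂n| = 1.35×10⁻⁴ × 0.953 × 52.0 = 6.69×10⁻³ Pa/m

6.69×10⁻³ Pa/m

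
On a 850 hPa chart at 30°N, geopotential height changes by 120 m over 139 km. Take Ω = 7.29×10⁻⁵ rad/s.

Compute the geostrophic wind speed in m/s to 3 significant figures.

116 m/s

Coriolis parameter at 30°N:
f = 2Ω sin φ = 2 × 7.29×10⁻⁵ × sin 30° = 7.29×10⁻⁵ s⁻¹
Height gradient: |∂Z/∂n| = 120 m / 139000 m = 8.63×10⁻⁴
On a pressure surface, geostrophic balance gives V_g = (g/f)|∂Z/∂n|:
V_g = 9.81 × 8.63×10⁻⁴ / 7.29×10⁻⁵ = 116 m/s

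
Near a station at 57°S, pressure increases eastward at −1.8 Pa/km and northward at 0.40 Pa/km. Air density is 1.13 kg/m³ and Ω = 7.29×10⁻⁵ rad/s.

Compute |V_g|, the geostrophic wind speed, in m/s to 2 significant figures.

Coriolis parameter at 57°S:
f = 2Ω sin φ = 2 × 7.29×10⁻⁵ × sin 57° = 1.22×10⁻⁴ s⁻¹
In the Southern Hemisphere f is negative: f = −1.22×10⁻⁴ s⁻¹.
Component geostrophic relations (x east, y north):
u_g = −(1/(fρ)) ∂P/∂y,  v_g = (1/(fρ)) ∂P/∂x
u_g = −(0.40×10⁻³)/(−1.22×10⁻⁴ × 1.13) = 2.89 m/s;  v_g = (−1.8×10⁻³)/(−1.22×10⁻⁴ × 1.13) = 13.0 m/s
|V_g| = √(u_g² + v_g²) = 13.3 m/s

13 m/s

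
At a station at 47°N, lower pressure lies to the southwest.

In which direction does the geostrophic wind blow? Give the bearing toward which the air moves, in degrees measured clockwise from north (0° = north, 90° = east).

The pressure-gradient force points toward the southwest (bearing 225°).
Geostrophic balance: in the Northern Hemisphere the Coriolis force deflects motion to the right, so the geostrophic wind blows 90° to the right of the pressure-gradient force (low pressure on the left).
Rotating 225° by 90° clockwise gives 315° — the wind blows toward the northwest.

315°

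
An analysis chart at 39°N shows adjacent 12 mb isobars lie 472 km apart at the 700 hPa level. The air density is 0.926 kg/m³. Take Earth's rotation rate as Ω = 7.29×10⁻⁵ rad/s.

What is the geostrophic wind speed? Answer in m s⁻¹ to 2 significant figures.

Coriolis parameter at 39°N:
f = 2Ω sin φ = 2 × 7.29×10⁻⁵ × sin 39° = 9.18×10⁻⁵ s⁻¹
Pressure gradient: |∂P/∂n| = 1200 Pa / 472000 m = 2.54×10⁻³ Pa/m
Geostrophic balance (pressure-gradient force = Coriolis force):
V_g = (1/(fρ)) |∂P/∂n| = 2.54×10⁻³ / (9.18×10⁻⁵ × 0.926) = 29.9 m/s

30 m s⁻¹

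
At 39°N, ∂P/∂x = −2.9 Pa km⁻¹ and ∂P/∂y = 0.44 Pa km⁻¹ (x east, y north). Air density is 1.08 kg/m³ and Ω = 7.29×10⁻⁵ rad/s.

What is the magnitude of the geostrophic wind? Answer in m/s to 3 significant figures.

29.6 m/s

Coriolis parameter at 39°N:
f = 2Ω sin φ = 2 × 7.29×10⁻⁵ × sin 39° = 9.18×10⁻⁵ s⁻¹
Component geostrophic relations (x east, y north):
u_g = −(1/(fρ)) ∂P/∂y,  v_g = (1/(fρ)) ∂P/∂x
u_g = −(0.44×10⁻³)/(9.18×10⁻⁵ × 1.08) = −4.44 m/s;  v_g = (−2.9×10⁻³)/(9.18×10⁻⁵ × 1.08) = −29.3 m/s
|V_g| = √(u_g² + v_g²) = 29.6 m/s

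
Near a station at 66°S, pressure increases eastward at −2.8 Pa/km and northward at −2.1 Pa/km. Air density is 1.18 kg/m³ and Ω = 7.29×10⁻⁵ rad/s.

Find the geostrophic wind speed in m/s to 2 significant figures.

Coriolis parameter at 66°S:
f = 2Ω sin φ = 2 × 7.29×10⁻⁵ × sin 66° = 1.33×10⁻⁴ s⁻¹
In the Southern Hemisphere f is negative: f = −1.33×10⁻⁴ s⁻¹.
Component geostrophic relations (x east, y north):
u_g = −(1/(fρ)) ∂P/∂y,  v_g = (1/(fρ)) ∂P/∂x
u_g = −(−2.1×10⁻³)/(−1.33×10⁻⁴ × 1.18) = −13.4 m/s;  v_g = (−2.8×10⁻³)/(−1.33×10⁻⁴ × 1.18) = 17.8 m/s
|V_g| = √(u_g² + v_g²) = 22.3 m/s

22 m/s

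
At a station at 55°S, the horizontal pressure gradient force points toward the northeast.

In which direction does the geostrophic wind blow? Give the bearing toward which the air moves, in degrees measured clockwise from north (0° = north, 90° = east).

315°

The pressure-gradient force points toward the northeast (bearing 045°).
Geostrophic balance: in the Southern Hemisphere the Coriolis force deflects motion to the left, so the geostrophic wind blows 90° to the left of the pressure-gradient force (low pressure on the right).
Rotating 045° by 90° counterclockwise gives 315° — the wind blows toward the northwest.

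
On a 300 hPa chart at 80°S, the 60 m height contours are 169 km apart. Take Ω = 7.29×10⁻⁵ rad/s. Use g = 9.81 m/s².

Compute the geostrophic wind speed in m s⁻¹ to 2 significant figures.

Coriolis parameter at 80°S:
f = 2Ω sin φ = 2 × 7.29×10⁻⁵ × sin 80° = 1.44×10⁻⁴ s⁻¹
Height gradient: |∂Z/∂n| = 60 m / 169000 m = 3.55×10⁻⁴
On a pressure surface, geostrophic balance gives V_g = (g/f)|∂Z/∂n|:
V_g = 9.81 × 3.55×10⁻⁴ / 1.44×10⁻⁴ = 24.3 m/s

24 m s⁻¹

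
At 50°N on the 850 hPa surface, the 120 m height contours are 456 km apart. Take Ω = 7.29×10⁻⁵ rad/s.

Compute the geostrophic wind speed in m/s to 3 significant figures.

Coriolis parameter at 50°N:
f = 2Ω sin φ = 2 × 7.29×10⁻⁵ × sin 50° = 1.12×10⁻⁴ s⁻¹
Height gradient: |∂Z/∂n| = 120 m / 456000 m = 2.63×10⁻⁴
On a pressure surface, geostrophic balance gives V_g = (g/f)|∂Z/∂n|:
V_g = 9.81 × 2.63×10⁻⁴ / 1.12×10⁻⁴ = 23.1 m/s

23.1 m/s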